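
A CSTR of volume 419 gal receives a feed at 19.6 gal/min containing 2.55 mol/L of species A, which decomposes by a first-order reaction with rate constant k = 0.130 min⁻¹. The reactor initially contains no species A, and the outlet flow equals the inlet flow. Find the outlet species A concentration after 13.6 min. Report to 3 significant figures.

V dC/dt = Q(C_in − C) − k V C.
This is linear with rate a = Q/V + k = 0.17678 min⁻¹.
C_ss = Q C_in/(Q + kV) = 0.67477 mol/L; C(t) = C_ss + (C₀ − C_ss) e^(−a t).
C(13.6) = 0.67477 + (-0.67477)·e^(−0.17678·13.6) = 0.67477 + (-0.67477)·0.090339 = 0.61381 mol/L.

0.614 mol/L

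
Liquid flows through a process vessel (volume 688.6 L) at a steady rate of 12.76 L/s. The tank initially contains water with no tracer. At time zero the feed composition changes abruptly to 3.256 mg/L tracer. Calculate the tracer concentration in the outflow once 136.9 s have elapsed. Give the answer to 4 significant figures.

Unsteady species balance (constant V, well mixed): V dC/dt = Q(C_in − C).
Rewrite as dC/dt + C/τ = C_in/τ, τ = V/Q = 53.9655 s.
Solution: C(t) = C_in + (C₀ − C_in) e^(−t/τ).
C(136.9) = 3.256 + (0 − 3.256)·e^(−136.9/53.9655) = 3.256 + (-3.25600)·0.0791188 = 2.99839 mg/L.

2.998 mg/L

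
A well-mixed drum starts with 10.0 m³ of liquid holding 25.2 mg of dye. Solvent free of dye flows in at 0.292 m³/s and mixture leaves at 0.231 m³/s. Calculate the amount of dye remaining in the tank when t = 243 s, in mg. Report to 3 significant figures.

0.806 mg

Total volume: dV/dt = Q_in − Q_out = 0.061000 m³/s, so V(t) = 10.0 + 0.061000 t and V(243) = 24.823 m³.
Species balance (pure solvent in): dm/dt = −Q_out · m/V(t).
Separate: dm/m = −Q_out dt/V(t) ⇒ ln(m/m₀) = −(Q_out/(Q_in−Q_out)) ln(V/V₀).
m = m₀ (V₀/V)^(Q_out/(Q_in−Q_out)) = 25.2 × (10.0/24.823)^(3.7869) = 0.80562 mg.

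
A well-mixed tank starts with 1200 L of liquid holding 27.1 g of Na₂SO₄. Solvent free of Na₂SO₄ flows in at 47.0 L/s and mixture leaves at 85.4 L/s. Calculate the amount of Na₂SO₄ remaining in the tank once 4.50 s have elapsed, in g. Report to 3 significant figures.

Total volume: dV/dt = Q_in − Q_out = -38.400 L/s, so V(t) = 1200 − 38.400 t and V(4.50) = 1027.2 L.
No Na₂SO₄ enters, so dm/dt = −Q_out · (m/V).
Separate: dm/m = −Q_out dt/V(t) ⇒ ln(m/m₀) = −(Q_out/(Q_in−Q_out)) ln(V/V₀).
m = m₀ (V₀/V)^(Q_out/(Q_in−Q_out)) = 27.1 × (1200/1027.2)^(-2.2240) = 19.178 g.

19.2 g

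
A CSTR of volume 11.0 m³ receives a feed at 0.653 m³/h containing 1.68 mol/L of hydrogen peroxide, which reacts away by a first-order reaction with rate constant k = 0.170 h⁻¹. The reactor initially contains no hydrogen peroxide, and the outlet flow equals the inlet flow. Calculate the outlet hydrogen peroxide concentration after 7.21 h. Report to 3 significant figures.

Species balance: V dC/dt = Q C_in − Q C − k V C.
dC/dt = (Q/V) C_in − (Q/V + k) C; effective rate a = Q/V + k = 0.059364 + 0.170 = 0.22936 h⁻¹.
C_ss = Q C_in/(Q + kV) = 0.43482 mol/L; C(t) = C_ss + (C₀ − C_ss) e^(−a t).
C(7.21) = 0.43482 + (-0.43482)·e^(−0.22936·7.21) = 0.43482 + (-0.43482)·0.19134 = 0.35162 mol/L.

0.352 mol/L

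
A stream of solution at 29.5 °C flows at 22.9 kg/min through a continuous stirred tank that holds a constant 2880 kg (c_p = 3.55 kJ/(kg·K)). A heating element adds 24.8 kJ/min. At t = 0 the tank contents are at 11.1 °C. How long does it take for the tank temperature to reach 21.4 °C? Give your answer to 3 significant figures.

M c_p dT/dt = ṁ c_p (T_in − T) + Q̇.
τ = M/ṁ = 125.76 min; T_ss = T_in + Q̇/(ṁ c_p) = 29.805 °C.
T(t) = T_ss + (T₀ − T_ss) e^(−t/τ). Set T = 21.4:
e^(−t/τ) = (21.4 − 29.805)/(11.1 − 29.805) = 0.44935
t = −125.76 · ln(0.44935) = 100.61 min.

101 min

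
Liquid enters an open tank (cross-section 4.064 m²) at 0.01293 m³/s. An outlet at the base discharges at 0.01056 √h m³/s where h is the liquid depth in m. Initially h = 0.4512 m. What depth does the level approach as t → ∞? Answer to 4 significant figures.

1.499 m

A dh/dt = Q_in − 0.01056 √h. Steady state requires inflow = outflow:
Q_in = 0.01056 √h_ss ⇒ √h_ss = 0.01293/0.01056 = 1.22443.
h_ss = 1.22443² = 1.49923 m. (Since h₀ = 0.4512 m < h_ss, the level will rise toward this value.)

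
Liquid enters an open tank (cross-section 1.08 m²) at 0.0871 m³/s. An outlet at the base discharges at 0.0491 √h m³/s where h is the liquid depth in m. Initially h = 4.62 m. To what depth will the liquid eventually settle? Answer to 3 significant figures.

A dh/dt = Q_in − 0.0491 √h. Steady state requires inflow = outflow:
Q_in = 0.0491 √h_ss ⇒ √h_ss = 0.0871/0.0491 = 1.7739.
h_ss = 1.7739² = 3.1468 m. (Since h₀ = 4.62 m > h_ss, the level will fall toward this value.)

3.15 m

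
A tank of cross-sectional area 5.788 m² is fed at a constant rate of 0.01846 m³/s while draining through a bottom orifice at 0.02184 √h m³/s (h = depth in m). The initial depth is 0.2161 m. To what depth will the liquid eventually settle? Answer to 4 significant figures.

A dh/dt = Q_in − 0.02184 √h. Steady state requires inflow = outflow:
Q_in = 0.02184 √h_ss ⇒ √h_ss = 0.01846/0.02184 = 0.845238.
h_ss = 0.845238² = 0.714427 m. (Since h₀ = 0.2161 m < h_ss, the level will rise toward this value.)

0.7144 m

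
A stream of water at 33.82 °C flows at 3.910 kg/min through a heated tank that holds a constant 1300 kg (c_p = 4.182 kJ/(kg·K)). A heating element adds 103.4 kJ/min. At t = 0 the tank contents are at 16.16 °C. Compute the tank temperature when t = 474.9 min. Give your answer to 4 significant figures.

34.39 °C

Heat balance on the well-mixed liquid: M c_p dT/dt = ṁ c_p (T_in − T) + 103.4.
τ = M/ṁ = 332.481 min; T_ss = T_in + Q̇/(ṁ c_p) = 33.82 + 103.4/(3.910·4.182) = 40.1435 °C.
Solution: T(t) = T_ss + (T₀ − T_ss) e^(−t/τ).
T(474.9) = 40.1435 + (-23.9835)·e^(−474.9/332.481) = 40.1435 + (-23.9835)·0.239703 = 34.3946 °C.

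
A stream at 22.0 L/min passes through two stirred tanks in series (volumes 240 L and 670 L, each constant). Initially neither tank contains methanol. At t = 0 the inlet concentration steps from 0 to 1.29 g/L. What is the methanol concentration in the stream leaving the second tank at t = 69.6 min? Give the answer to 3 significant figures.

1.09 g/L

Time constants: τᵢ = Vᵢ/Q for each well-mixed tank.
τ₁ = 240/22.0 = 10.909 min; τ₂ = 670/22.0 = 30.455 min.
Solving the cascade with C₁(0)=C₂(0)=0 gives C₂(t) = C_in[1 − (τ₁ e^(−t/τ₁) − τ₂ e^(−t/τ₂))/(τ₁ − τ₂)].
At t = 69.6: e^(−t/τ₁) = 0.0016951, e^(−t/τ₂) = 0.10174.
C₂ = 1.29·[1 − (10.909·0.0016951 − 30.455·0.10174)/(-19.545)] = 1.29·0.84243 = 1.0867 g/L.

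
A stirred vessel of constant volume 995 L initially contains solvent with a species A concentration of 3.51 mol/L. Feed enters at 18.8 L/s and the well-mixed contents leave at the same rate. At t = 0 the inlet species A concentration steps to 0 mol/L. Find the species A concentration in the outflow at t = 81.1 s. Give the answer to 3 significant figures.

0.758 mol/L

Unsteady species balance (constant V, well mixed): V dC/dt = Q(C_in − C).
So dC/dt = (C_in − C)/τ with τ = V/Q = 995/18.8 = 52.926 s.
Integrating: C(t) = C_in + (C₀ − C_in) e^(−t/τ).
C(81.1) = 0 + (3.51 − 0)·e^(−81.1/52.926) = 0 + (3.5100)·0.21603 = 0.75826 mol/L.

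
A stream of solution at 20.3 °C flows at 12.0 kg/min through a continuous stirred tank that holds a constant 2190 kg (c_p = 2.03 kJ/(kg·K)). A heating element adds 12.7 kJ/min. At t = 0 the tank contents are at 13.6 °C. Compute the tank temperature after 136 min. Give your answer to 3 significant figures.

17.4 °C

M c_p dT/dt = ṁ c_p (T_in − T) + Q̇.
Rearrange: dT/dt = (T_ss − T)/τ with τ = M/ṁ = 182.50 min and T_ss = T_in + Q̇/(ṁ c_p) = 20.821 °C.
Integrating: T(t) = T_ss + (T₀ − T_ss) e^(−t/τ).
T(136) = 20.821 + (-7.2213)·e^(−136/182.50) = 20.821 + (-7.2213)·0.47464 = 17.394 °C.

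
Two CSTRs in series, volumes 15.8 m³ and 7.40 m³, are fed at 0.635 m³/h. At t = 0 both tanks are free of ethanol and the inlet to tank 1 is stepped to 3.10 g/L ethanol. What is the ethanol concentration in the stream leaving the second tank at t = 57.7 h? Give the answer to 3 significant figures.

2.55 g/L

Time constants: τᵢ = Vᵢ/Q for each well-mixed tank.
τ₁ = 15.8/0.635 = 24.882 h; τ₂ = 7.40/0.635 = 11.654 h.
Solving the cascade with C₁(0)=C₂(0)=0 gives C₂(t) = C_in[1 − (τ₁ e^(−t/τ₁) − τ₂ e^(−t/τ₂))/(τ₁ − τ₂)].
At t = 57.7: e^(−t/τ₁) = 0.098376, e^(−t/τ₂) = 0.0070743.
C₂ = 3.10·[1 − (24.882·0.098376 − 11.654·0.0070743)/(13.228)] = 3.10·0.82119 = 2.5457 g/L.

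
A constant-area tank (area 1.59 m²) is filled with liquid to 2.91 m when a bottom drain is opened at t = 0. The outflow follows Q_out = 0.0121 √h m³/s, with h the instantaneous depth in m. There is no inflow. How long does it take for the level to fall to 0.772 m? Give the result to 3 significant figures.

A dh/dt = −Q_out = −0.0121 √h.
This is separable: 2 d(√h)/dt = −0.0121/A, so √h = √h₀ − (0.0121/(2A)) t.
t = 2A(√h₀ − √h)/0.0121 = 2·1.59·(√2.91 − √0.772)/0.0121
  = 3.1800 × (1.7059 − 0.87864) / 0.0121 = 217.41 s.

217 s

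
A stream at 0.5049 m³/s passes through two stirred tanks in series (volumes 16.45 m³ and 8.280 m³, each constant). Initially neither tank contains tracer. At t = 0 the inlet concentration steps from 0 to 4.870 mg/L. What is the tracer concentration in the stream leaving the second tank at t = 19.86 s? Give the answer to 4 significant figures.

Each tank obeys Vᵢ dCᵢ/dt = Q(Cᵢ₋₁ − Cᵢ), so τᵢ = Vᵢ/Q.
τ₁ = 16.45/0.5049 = 32.5807 s; τ₂ = 8.280/0.5049 = 16.3993 s.
Solving the cascade with C₁(0)=C₂(0)=0 gives C₂(t) = C_in[1 − (τ₁ e^(−t/τ₁) − τ₂ e^(−t/τ₂))/(τ₁ − τ₂)].
At t = 19.86: e^(−t/τ₁) = 0.543588, e^(−t/τ₂) = 0.297891.
C₂ = 4.870·[1 − (32.5807·0.543588 − 16.3993·0.297891)/(16.1814)] = 4.870·0.207406 = 1.01007 mg/L.

1.010 mg/L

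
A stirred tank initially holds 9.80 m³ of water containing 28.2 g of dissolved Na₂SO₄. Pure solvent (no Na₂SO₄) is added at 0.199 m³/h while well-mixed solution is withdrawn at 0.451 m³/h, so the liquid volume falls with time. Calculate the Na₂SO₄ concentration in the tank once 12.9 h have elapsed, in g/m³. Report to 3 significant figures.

2.09 g/m³

Total volume: dV/dt = Q_in − Q_out = -0.25200 m³/h, so V(t) = 9.80 − 0.25200 t and V(12.9) = 6.5492 m³.
Solute balance: dm/dt = 0 − Q_out C = −Q_out m/V(t).
dm/m = −Q_out dt/(V₀ − 0.25200 t); integrating gives ln(m/m₀) = −(Q_out/(Q_in−Q_out)) ln(V/V₀).
m = m₀ (V₀/V)^(Q_out/(Q_in−Q_out)) = 28.2 × (9.80/6.5492)^(-1.7897) = 13.708 g.
C = m/V = 13.708/6.5492 = 2.0931 g/m³.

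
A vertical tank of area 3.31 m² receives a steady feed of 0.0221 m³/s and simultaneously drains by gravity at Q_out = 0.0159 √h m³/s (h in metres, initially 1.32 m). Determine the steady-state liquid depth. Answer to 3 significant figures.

1.93 m

A dh/dt = Q_in − 0.0159 √h. Steady state requires inflow = outflow:
Q_in = 0.0159 √h_ss ⇒ √h_ss = 0.0221/0.0159 = 1.3899.
h_ss = 1.3899² = 1.9319 m. (Since h₀ = 1.32 m < h_ss, the level will rise toward this value.)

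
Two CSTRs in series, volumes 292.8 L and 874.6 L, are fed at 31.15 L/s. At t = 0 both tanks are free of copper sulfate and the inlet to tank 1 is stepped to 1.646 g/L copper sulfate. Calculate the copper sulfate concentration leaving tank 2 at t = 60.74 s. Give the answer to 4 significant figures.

Species balance on tank i: dCᵢ/dt = (Cᵢ₋₁ − Cᵢ)/τᵢ with τᵢ = Vᵢ/Q.
τ₁ = 292.8/31.15 = 9.39968 s; τ₂ = 874.6/31.15 = 28.0770 s.
Tank 1: C₁ = C_in(1 − e^(−t/τ₁)). Tank 2 (τ₁ ≠ τ₂): C₂ = C_in[1 − (τ₁ e^(−t/τ₁) − τ₂ e^(−t/τ₂))/(τ₁ − τ₂)].
At t = 60.74: e^(−t/τ₁) = 0.00156179, e^(−t/τ₂) = 0.114941.
C₂ = 1.646·[1 − (9.39968·0.00156179 − 28.0770·0.114941)/(-18.6774)] = 1.646·0.827999 = 1.36289 g/L.

1.363 g/L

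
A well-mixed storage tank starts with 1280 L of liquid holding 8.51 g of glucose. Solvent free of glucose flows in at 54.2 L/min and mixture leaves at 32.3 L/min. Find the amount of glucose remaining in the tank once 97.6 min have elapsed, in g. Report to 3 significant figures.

Total volume: dV/dt = Q_in − Q_out = 21.900 L/min, so V(t) = 1280 + 21.900 t and V(97.6) = 3417.4 L.
No glucose enters, so dm/dt = −Q_out · (m/V).
Separate: dm/m = −Q_out dt/V(t) ⇒ ln(m/m₀) = −(Q_out/(Q_in−Q_out)) ln(V/V₀).
m = m₀ (V₀/V)^(Q_out/(Q_in−Q_out)) = 8.51 × (1280/3417.4)^(1.4749) = 1.9994 g.

2.00 g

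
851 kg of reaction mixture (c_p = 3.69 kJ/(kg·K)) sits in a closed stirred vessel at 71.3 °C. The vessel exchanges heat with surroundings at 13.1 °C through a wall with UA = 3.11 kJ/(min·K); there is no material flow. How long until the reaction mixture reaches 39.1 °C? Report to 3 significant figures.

Lumped-capacitance energy balance: M c_p dT/dt = UA(T_amb − T).
τ = M c_p/UA = 1009.7 min; T_ss = T_amb = 13.100 °C.
T(t) = T_ss + (T₀ − T_ss)e^(−t/τ); set T = 39.1:
t = −τ ln[(T − T_ss)/(T₀ − T_ss)] = −1009.7 · ln(0.44674) = 813.61 min.

814 min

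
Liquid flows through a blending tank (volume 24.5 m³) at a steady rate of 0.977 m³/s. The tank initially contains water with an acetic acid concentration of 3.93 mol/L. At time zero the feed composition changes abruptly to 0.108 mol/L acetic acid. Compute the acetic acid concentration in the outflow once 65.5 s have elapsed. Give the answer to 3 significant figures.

0.388 mol/L

Species balance on the tank: V dC/dt = Q(C_in − C).
So dC/dt = (C_in − C)/τ with τ = V/Q = 24.5/0.977 = 25.077 s.
C approaches C_in exponentially: C(t) = C_in + (C₀ − C_in) e^(−t/τ).
C(65.5) = 0.108 + (3.93 − 0.108)·e^(−65.5/25.077) = 0.108 + (3.8220)·0.073389 = 0.38849 mol/L.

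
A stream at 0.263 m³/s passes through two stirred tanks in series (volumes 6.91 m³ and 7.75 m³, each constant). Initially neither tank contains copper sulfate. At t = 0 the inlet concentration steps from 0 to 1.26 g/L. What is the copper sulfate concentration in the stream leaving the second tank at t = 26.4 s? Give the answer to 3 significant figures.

0.309 g/L

Species balance on tank i: dCᵢ/dt = (Cᵢ₋₁ − Cᵢ)/τᵢ with τᵢ = Vᵢ/Q.
τ₁ = 6.91/0.263 = 26.274 s; τ₂ = 7.75/0.263 = 29.468 s.
Tank 1: C₁ = C_in(1 − e^(−t/τ₁)). Tank 2 (τ₁ ≠ τ₂): C₂ = C_in[1 − (τ₁ e^(−t/τ₁) − τ₂ e^(−t/τ₂))/(τ₁ − τ₂)].
At t = 26.4: e^(−t/τ₁) = 0.36612, e^(−t/τ₂) = 0.40824.
C₂ = 1.26·[1 − (26.274·0.36612 − 29.468·0.40824)/(-3.1939)] = 1.26·0.24523 = 0.30899 g/L.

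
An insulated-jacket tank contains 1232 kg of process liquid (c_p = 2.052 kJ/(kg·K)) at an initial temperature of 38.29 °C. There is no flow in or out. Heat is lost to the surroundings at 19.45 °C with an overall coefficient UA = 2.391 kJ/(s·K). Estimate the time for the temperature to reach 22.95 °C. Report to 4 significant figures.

Unsteady energy balance on the tank contents: M c_p dT/dt = −UA(T − T_amb).
τ = M c_p/UA = 1057.32 s; T_ss = T_amb = 19.4500 °C.
T(t) = T_ss + (T₀ − T_ss)e^(−t/τ); set T = 22.95:
t = −τ ln[(T − T_ss)/(T₀ − T_ss)] = −1057.32 · ln(0.185775) = 1779.71 s.

1780 s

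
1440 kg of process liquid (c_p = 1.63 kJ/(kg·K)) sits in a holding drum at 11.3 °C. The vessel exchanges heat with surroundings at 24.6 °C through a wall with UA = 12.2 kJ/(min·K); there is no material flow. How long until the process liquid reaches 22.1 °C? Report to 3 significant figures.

322 min

M c_p dT/dt = −UA(T − T_amb).
τ = M c_p/UA = 192.39 min; T_ss = T_amb = 24.600 °C.
T(t) = T_ss + (T₀ − T_ss)e^(−t/τ); set T = 22.1:
t = −τ ln[(T − T_ss)/(T₀ − T_ss)] = −192.39 · ln(0.18797) = 321.58 min.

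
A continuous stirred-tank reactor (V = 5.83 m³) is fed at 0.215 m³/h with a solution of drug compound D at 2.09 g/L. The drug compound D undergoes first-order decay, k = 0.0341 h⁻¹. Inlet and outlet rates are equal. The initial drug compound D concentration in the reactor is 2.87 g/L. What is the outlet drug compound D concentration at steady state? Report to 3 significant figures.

1.09 g/L

V dC/dt = Q(C_in − C) − k V C.
Steady state (dC/dt = 0): C_ss = Q C_in/(Q + kV) = C_in/(1 + kV/Q).
C_ss = 0.215·2.09/(0.215 + 0.0341·5.83) = 0.44935/0.41380 = 1.0859 g/L.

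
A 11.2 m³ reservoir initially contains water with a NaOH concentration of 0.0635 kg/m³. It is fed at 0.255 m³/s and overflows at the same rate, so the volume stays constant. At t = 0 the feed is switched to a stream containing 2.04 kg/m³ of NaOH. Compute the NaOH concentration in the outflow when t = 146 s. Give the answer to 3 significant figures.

1.97 kg/m³

Species balance on the tank: V dC/dt = Q(C_in − C).
So dC/dt = (C_in − C)/τ with τ = V/Q = 11.2/0.255 = 43.922 s.
C approaches C_in exponentially: C(t) = C_in + (C₀ − C_in) e^(−t/τ).
C(146) = 2.04 + (0.0635 − 2.04)·e^(−146/43.922) = 2.04 + (-1.9765)·0.036005 = 1.9688 kg/m³.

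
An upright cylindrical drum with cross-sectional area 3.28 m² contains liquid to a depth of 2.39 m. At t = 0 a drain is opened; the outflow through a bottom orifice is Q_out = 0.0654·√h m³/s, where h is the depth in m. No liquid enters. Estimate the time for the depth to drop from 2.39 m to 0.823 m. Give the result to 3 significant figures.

64.1 s

Accumulation of liquid (constant cross-section A): A dh/dt = −0.0654 √h.
Separate and integrate: 2(√h − √h₀) = −(0.0654/A) t.
t = 2A(√h₀ − √h)/0.0654 = 2·3.28·(√2.39 − √0.823)/0.0654
  = 6.5600 × (1.5460 − 0.90719) / 0.0654 = 64.072 s.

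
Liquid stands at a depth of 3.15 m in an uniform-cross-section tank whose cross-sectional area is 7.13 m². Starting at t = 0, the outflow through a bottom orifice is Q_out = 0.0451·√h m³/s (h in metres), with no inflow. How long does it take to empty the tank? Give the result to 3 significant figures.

With no inflow, A dh/dt = −0.0451 √h.
∫ h^(−1/2) dh = −(0.0451/A) ∫ dt, giving 2√h = 2√h₀ − (0.0451/A) t.
Set h = 0: 2√h₀ = (0.0451/A) t_empty ⇒ t_empty = 2A√h₀/0.0451.
t_empty = 2·7.13·√3.15/0.0451 = 14.260·1.7748/0.0451 = 561.17 s.

561 s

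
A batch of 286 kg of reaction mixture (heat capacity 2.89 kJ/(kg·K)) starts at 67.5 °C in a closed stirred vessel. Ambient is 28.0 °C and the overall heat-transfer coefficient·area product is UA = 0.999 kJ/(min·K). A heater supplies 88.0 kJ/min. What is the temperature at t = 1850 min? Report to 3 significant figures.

111 °C

Lumped-capacitance energy balance: M c_p dT/dt = UA(T_amb − T) + Q̇.
dT/dt = (T_ss − T)/τ with T_ss = T_amb + Q̇/UA = 28.0 + 88.0/0.999 = 116.09 °C, τ = M c_p/UA = 286·2.89/0.999 = 827.37 min.
Integrating: T(t) = T_ss + (T₀ − T_ss) e^(−t/τ).
T(1850) = 116.09 + (-48.588)·0.10688 = 110.89 °C.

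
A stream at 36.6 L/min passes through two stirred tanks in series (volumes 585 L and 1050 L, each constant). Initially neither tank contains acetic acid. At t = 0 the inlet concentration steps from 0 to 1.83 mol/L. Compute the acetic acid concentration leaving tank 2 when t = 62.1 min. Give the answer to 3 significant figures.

Species balance on tank i: dCᵢ/dt = (Cᵢ₋₁ − Cᵢ)/τᵢ with τᵢ = Vᵢ/Q.
τ₁ = 585/36.6 = 15.984 min; τ₂ = 1050/36.6 = 28.689 min.
Solving the cascade with C₁(0)=C₂(0)=0 gives C₂(t) = C_in[1 − (τ₁ e^(−t/τ₁) − τ₂ e^(−t/τ₂))/(τ₁ − τ₂)].
At t = 62.1: e^(−t/τ₁) = 0.020543, e^(−t/τ₂) = 0.11479.
C₂ = 1.83·[1 − (15.984·0.020543 − 28.689·0.11479)/(-12.705)] = 1.83·0.76664 = 1.4029 mol/L.

1.40 mol/L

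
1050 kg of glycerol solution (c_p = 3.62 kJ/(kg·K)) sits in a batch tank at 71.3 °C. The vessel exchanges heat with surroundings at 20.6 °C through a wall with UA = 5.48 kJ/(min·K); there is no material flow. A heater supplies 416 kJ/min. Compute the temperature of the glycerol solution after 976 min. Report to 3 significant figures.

M c_p dT/dt = −UA(T − T_amb) + Q̇.
dT/dt = (T_ss − T)/τ with T_ss = T_amb + Q̇/UA = 20.6 + 416/5.48 = 96.512 °C, τ = M c_p/UA = 1050·3.62/5.48 = 693.61 min.
Solution: T(t) = T_ss + (T₀ − T_ss) e^(−t/τ).
T(976) = 96.512 + (-25.212)·0.24485 = 90.339 °C.

90.3 °C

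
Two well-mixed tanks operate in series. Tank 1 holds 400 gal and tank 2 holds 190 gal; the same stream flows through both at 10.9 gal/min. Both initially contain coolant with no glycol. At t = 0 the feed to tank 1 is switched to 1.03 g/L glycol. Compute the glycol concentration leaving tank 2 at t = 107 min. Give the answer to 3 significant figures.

Species balance on tank i: dCᵢ/dt = (Cᵢ₋₁ − Cᵢ)/τᵢ with τᵢ = Vᵢ/Q.
τ₁ = 400/10.9 = 36.697 min; τ₂ = 190/10.9 = 17.431 min.
Tank 1: C₁ = C_in(1 − e^(−t/τ₁)). Tank 2 (τ₁ ≠ τ₂): C₂ = C_in[1 − (τ₁ e^(−t/τ₁) − τ₂ e^(−t/τ₂))/(τ₁ − τ₂)].
At t = 107: e^(−t/τ₁) = 0.054163, e^(−t/τ₂) = 0.0021583.
C₂ = 1.03·[1 − (36.697·0.054163 − 17.431·0.0021583)/(19.266)] = 1.03·0.89878 = 0.92575 g/L.

0.926 g/L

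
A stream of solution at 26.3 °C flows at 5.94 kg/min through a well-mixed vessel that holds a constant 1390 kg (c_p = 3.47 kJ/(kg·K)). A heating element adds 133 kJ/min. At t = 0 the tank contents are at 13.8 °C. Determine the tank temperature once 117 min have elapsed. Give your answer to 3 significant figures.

M c_p dT/dt = ṁ c_p (T_in − T) + Q̇.
τ = M/ṁ = 234.01 min; T_ss = T_in + Q̇/(ṁ c_p) = 26.3 + 133/(5.94·3.47) = 32.753 °C.
T approaches T_ss exponentially: T(t) = T_ss + (T₀ − T_ss) e^(−t/τ).
T(117) = 32.753 + (-18.953)·e^(−117/234.01) = 32.753 + (-18.953)·0.60654 = 21.257 °C.

21.3 °C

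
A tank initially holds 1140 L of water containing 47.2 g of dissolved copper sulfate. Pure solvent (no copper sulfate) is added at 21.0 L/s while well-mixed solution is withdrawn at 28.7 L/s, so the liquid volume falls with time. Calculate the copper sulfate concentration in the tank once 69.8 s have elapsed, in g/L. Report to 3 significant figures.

0.00727 g/L

Total volume: dV/dt = Q_in − Q_out = -7.7000 L/s, so V(t) = 1140 − 7.7000 t and V(69.8) = 602.54 L.
Species balance (pure solvent in): dm/dt = −Q_out · m/V(t).
dm/m = −Q_out dt/(V₀ − 7.7000 t); integrating gives ln(m/m₀) = −(Q_out/(Q_in−Q_out)) ln(V/V₀).
m = m₀ (V₀/V)^(Q_out/(Q_in−Q_out)) = 47.2 × (1140/602.54)^(-3.7273) = 4.3832 g.
C = m/V = 4.3832/602.54 = 0.0072745 g/L.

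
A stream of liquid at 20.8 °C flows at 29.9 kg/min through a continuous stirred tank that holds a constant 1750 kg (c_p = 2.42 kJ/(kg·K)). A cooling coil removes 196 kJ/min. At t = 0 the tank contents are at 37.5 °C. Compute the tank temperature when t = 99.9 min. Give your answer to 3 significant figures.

21.6 °C

Heat balance on the well-mixed liquid: M c_p dT/dt = ṁ c_p (T_in − T) − 196.
Rearrange: dT/dt = (T_ss − T)/τ with τ = M/ṁ = 58.528 min and T_ss = T_in − Q̇/(ṁ c_p) = 18.091 °C.
Integrating: T(t) = T_ss + (T₀ − T_ss) e^(−t/τ).
T(99.9) = 18.091 + (19.409)·e^(−99.9/58.528) = 18.091 + (19.409)·0.18143 = 21.613 °C.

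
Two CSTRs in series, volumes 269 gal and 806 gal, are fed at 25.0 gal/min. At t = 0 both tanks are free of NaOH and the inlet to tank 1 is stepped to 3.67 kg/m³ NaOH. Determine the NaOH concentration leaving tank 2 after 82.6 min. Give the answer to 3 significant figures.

3.25 kg/m³

Time constants: τᵢ = Vᵢ/Q for each well-mixed tank.
τ₁ = 269/25.0 = 10.760 min; τ₂ = 806/25.0 = 32.240 min.
Solving the cascade with C₁(0)=C₂(0)=0 gives C₂(t) = C_in[1 − (τ₁ e^(−t/τ₁) − τ₂ e^(−t/τ₂))/(τ₁ − τ₂)].
At t = 82.6: e^(−t/τ₁) = 0.00046356, e^(−t/τ₂) = 0.077148.
C₂ = 3.67·[1 − (10.760·0.00046356 − 32.240·0.077148)/(-21.480)] = 3.67·0.88444 = 3.2459 kg/m³.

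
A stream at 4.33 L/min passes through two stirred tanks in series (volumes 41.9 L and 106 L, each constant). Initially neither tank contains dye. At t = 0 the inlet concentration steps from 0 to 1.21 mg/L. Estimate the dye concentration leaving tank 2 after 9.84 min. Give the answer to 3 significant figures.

Species balance on tank i: dCᵢ/dt = (Cᵢ₋₁ − Cᵢ)/τᵢ with τᵢ = Vᵢ/Q.
τ₁ = 41.9/4.33 = 9.6767 min; τ₂ = 106/4.33 = 24.480 min.
Solving the cascade with C₁(0)=C₂(0)=0 gives C₂(t) = C_in[1 − (τ₁ e^(−t/τ₁) − τ₂ e^(−t/τ₂))/(τ₁ − τ₂)].
At t = 9.84: e^(−t/τ₁) = 0.36172, e^(−t/τ₂) = 0.66901.
C₂ = 1.21·[1 − (9.6767·0.36172 − 24.480·0.66901)/(-14.804)] = 1.21·0.13012 = 0.15745 mg/L.

0.157 mg/L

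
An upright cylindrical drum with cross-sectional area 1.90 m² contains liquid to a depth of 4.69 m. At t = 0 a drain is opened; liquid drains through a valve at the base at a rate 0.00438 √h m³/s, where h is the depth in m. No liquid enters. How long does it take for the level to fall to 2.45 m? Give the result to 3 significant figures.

A dh/dt = −Q_out = −0.00438 √h.
This is separable: 2 d(√h)/dt = −0.00438/A, so √h = √h₀ − (0.00438/(2A)) t.
t = 2A(√h₀ − √h)/0.00438 = 2·1.90·(√4.69 − √2.45)/0.00438
  = 3.8000 × (2.1656 − 1.5652) / 0.00438 = 520.89 s.

521 s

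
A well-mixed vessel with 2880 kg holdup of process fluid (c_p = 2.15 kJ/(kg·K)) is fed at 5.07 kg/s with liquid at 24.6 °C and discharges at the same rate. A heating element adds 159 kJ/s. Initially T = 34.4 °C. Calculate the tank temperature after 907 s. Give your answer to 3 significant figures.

38.2 °C

M c_p dT/dt = ṁ c_p (T_in − T) + Q̇.
τ = M/ṁ = 568.05 s; T_ss = T_in + Q̇/(ṁ c_p) = 24.6 + 159/(5.07·2.15) = 39.186 °C.
Solution: T(t) = T_ss + (T₀ − T_ss) e^(−t/τ).
T(907) = 39.186 + (-4.7865)·e^(−907/568.05) = 39.186 + (-4.7865)·0.20256 = 38.217 °C.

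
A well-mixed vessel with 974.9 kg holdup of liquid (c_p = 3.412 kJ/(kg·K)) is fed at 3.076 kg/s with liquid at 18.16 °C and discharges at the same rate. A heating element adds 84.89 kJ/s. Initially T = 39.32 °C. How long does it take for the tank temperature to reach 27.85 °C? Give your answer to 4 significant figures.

665.4 s

M c_p dT/dt = ṁ c_p (T_in − T) + Q̇.
τ = M/ṁ = 316.938 s; T_ss = T_in + Q̇/(ṁ c_p) = 26.2484 °C.
T(t) = T_ss + (T₀ − T_ss) e^(−t/τ). Set T = 27.85:
e^(−t/τ) = (27.85 − 26.2484)/(39.32 − 26.2484) = 0.122527
t = −316.938 · ln(0.122527) = 665.386 s.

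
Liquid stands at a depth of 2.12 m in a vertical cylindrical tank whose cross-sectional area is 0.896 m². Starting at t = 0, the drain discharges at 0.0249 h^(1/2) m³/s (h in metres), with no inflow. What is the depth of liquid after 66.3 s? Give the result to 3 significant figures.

0.286 m

Unsteady balance on liquid volume: A dh/dt = −0.0249 √h.
Separate and integrate: 2(√h − √h₀) = −(0.0249/A) t.
√h = √2.12 − 0.0249·66.3/(2·0.896) = 1.4560 − 0.92124 = 0.53478.
h = 0.53478² = 0.28599 m.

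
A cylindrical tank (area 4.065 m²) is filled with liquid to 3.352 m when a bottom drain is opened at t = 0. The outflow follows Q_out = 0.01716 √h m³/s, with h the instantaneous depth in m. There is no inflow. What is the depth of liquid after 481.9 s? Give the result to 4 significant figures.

Volume balance on the tank: A dh/dt = −0.01716 √h.
∫ h^(−1/2) dh = −(0.01716/A) ∫ dt, giving 2√h = 2√h₀ − (0.01716/A) t.
√h = √3.352 − 0.01716·481.9/(2·4.065) = 1.83085 − 1.01715 = 0.813700.
h = 0.813700² = 0.662108 m.

0.6621 m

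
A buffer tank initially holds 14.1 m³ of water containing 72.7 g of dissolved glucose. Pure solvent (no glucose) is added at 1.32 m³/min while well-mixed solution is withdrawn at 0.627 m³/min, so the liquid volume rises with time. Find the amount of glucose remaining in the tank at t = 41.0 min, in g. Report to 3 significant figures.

Let m(t) be the amount of glucose. Volume: V(t) = V₀ + (Q_in − Q_out) t = 14.1 + 0.69300 t; V(41.0) = 42.513 m³.
Solute balance: dm/dt = 0 − Q_out C = −Q_out m/V(t).
dm/m = −Q_out dt/(V₀ + 0.69300 t); integrating gives ln(m/m₀) = −(Q_out/(Q_in−Q_out)) ln(V/V₀).
m = m₀ (V₀/V)^(Q_out/(Q_in−Q_out)) = 72.7 × (14.1/42.513)^(0.90476) = 26.784 g.

26.8 g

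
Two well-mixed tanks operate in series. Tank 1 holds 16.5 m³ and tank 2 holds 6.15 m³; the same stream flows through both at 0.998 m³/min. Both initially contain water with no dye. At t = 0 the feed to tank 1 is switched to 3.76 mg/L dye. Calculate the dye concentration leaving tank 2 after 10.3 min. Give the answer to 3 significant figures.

0.965 mg/L

Time constants: τᵢ = Vᵢ/Q for each well-mixed tank.
τ₁ = 16.5/0.998 = 16.533 min; τ₂ = 6.15/0.998 = 6.1623 min.
Solving the cascade with C₁(0)=C₂(0)=0 gives C₂(t) = C_in[1 − (τ₁ e^(−t/τ₁) − τ₂ e^(−t/τ₂))/(τ₁ − τ₂)].
At t = 10.3: e^(−t/τ₁) = 0.53634, e^(−t/τ₂) = 0.18797.
C₂ = 3.76·[1 − (16.533·0.53634 − 6.1623·0.18797)/(10.371)] = 3.76·0.25667 = 0.96507 mg/L.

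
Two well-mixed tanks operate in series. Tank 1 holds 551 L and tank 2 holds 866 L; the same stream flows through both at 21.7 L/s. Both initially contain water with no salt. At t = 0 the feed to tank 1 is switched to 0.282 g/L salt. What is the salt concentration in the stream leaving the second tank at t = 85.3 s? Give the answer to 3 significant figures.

0.208 g/L

Each tank obeys Vᵢ dCᵢ/dt = Q(Cᵢ₋₁ − Cᵢ), so τᵢ = Vᵢ/Q.
τ₁ = 551/21.7 = 25.392 s; τ₂ = 866/21.7 = 39.908 s.
Tank 1: C₁ = C_in(1 − e^(−t/τ₁)). Tank 2 (τ₁ ≠ τ₂): C₂ = C_in[1 − (τ₁ e^(−t/τ₁) − τ₂ e^(−t/τ₂))/(τ₁ − τ₂)].
At t = 85.3: e^(−t/τ₁) = 0.034757, e^(−t/τ₂) = 0.11796.
C₂ = 0.282·[1 − (25.392·0.034757 − 39.908·0.11796)/(-14.516)] = 0.282·0.73651 = 0.20769 g/L.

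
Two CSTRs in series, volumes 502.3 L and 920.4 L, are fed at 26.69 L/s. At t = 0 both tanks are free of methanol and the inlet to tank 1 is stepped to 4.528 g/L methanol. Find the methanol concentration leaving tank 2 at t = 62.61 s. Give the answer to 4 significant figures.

3.101 g/L

Time constants: τᵢ = Vᵢ/Q for each well-mixed tank.
τ₁ = 502.3/26.69 = 18.8198 s; τ₂ = 920.4/26.69 = 34.4848 s.
Tank 1: C₁ = C_in(1 − e^(−t/τ₁)). Tank 2 (τ₁ ≠ τ₂): C₂ = C_in[1 − (τ₁ e^(−t/τ₁) − τ₂ e^(−t/τ₂))/(τ₁ − τ₂)].
At t = 62.61: e^(−t/τ₁) = 0.0359072, e^(−t/τ₂) = 0.162743.
C₂ = 4.528·[1 − (18.8198·0.0359072 − 34.4848·0.162743)/(-15.6650)] = 4.528·0.684877 = 3.10112 g/L.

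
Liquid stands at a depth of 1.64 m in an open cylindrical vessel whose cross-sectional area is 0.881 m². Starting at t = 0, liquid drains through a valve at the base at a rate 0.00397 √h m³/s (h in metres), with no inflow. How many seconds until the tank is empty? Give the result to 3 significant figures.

A dh/dt = −Q_out = −0.00397 √h.
This is separable: 2 d(√h)/dt = −0.00397/A, so √h = √h₀ − (0.00397/(2A)) t.
Set h = 0: 2√h₀ = (0.00397/A) t_empty ⇒ t_empty = 2A√h₀/0.00397.
t_empty = 2·0.881·√1.64/0.00397 = 1.7620·1.2806/0.00397 = 568.38 s.

568 s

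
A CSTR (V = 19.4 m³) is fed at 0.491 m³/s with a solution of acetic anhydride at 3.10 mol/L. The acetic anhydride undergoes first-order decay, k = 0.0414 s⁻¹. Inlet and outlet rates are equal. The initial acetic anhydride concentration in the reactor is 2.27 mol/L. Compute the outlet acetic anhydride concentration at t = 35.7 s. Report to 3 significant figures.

1.28 mol/L

V dC/dt = Q(C_in − C) − k V C.
This is linear with rate a = Q/V + k = 0.066709 s⁻¹.
C_ss = Q C_in/(Q + kV) = 1.1761 mol/L; C(t) = C_ss + (C₀ − C_ss) e^(−a t).
C(35.7) = 1.1761 + (1.0939)·e^(−0.066709·35.7) = 1.1761 + (1.0939)·0.092410 = 1.2772 mol/L.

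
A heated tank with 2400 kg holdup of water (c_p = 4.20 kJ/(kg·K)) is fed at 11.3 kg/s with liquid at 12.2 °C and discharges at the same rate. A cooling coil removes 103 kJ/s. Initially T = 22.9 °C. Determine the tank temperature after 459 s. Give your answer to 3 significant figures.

Unsteady energy balance on the tank contents: M c_p dT/dt = ṁ c_p (T_in − T) − 103.
Rearrange: dT/dt = (T_ss − T)/τ with τ = M/ṁ = 212.39 s and T_ss = T_in − Q̇/(ṁ c_p) = 10.030 °C.
T approaches T_ss exponentially: T(t) = T_ss + (T₀ − T_ss) e^(−t/τ).
T(459) = 10.030 + (12.870)·e^(−459/212.39) = 10.030 + (12.870)·0.11520 = 11.512 °C.

11.5 °C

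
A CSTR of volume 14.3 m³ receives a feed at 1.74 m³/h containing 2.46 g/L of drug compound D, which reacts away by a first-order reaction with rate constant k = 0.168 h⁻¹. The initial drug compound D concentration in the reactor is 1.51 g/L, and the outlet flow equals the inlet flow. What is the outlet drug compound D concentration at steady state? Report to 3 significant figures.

V dC/dt = Q(C_in − C) − k V C.
At steady state: 0 = Q C_in − (Q + kV) C_ss, so C_ss = Q C_in/(Q + kV).
C_ss = 1.74·2.46/(1.74 + 0.168·14.3) = 4.2804/4.1424 = 1.0333 g/L.

1.03 g/L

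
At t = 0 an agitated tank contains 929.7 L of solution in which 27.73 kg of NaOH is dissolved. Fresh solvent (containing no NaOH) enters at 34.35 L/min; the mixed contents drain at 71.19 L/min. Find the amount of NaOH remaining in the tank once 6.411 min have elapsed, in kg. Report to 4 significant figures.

Let m(t) be the amount of NaOH. Volume: V(t) = V₀ + (Q_in − Q_out) t = 929.7 − 36.8400 t; V(6.411) = 693.519 L.
Solute balance: dm/dt = 0 − Q_out C = −Q_out m/V(t).
dm/m = −Q_out dt/(V₀ − 36.8400 t); integrating gives ln(m/m₀) = −(Q_out/(Q_in−Q_out)) ln(V/V₀).
m = m₀ (V₀/V)^(Q_out/(Q_in−Q_out)) = 27.73 × (929.7/693.519)^(-1.93241) = 15.7392 kg.

15.74 kg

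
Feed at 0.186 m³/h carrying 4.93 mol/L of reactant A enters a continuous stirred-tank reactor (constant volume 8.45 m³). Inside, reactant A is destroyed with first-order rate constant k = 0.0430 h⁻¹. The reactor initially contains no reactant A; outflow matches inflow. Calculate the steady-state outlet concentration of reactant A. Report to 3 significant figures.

1.67 mol/L

V dC/dt = Q(C_in − C) − k V C.
Steady state (dC/dt = 0): C_ss = Q C_in/(Q + kV) = C_in/(1 + kV/Q).
C_ss = 0.186·4.93/(0.186 + 0.0430·8.45) = 0.91698/0.54935 = 1.6692 mol/L.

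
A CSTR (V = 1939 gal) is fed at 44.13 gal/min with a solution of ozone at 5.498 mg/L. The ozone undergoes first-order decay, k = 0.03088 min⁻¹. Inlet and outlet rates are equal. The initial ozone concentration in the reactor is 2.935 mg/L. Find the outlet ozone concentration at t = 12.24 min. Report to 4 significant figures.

V dC/dt = Q(C_in − C) − k V C.
This is linear with rate a = Q/V + k = 0.0536392 min⁻¹.
C_ss = Q C_in/(Q + kV) = 2.33281 mg/L; C(t) = C_ss + (C₀ − C_ss) e^(−a t).
C(12.24) = 2.33281 + (0.602192)·e^(−0.0536392·12.24) = 2.33281 + (0.602192)·0.518641 = 2.64513 mg/L.

2.645 mg/L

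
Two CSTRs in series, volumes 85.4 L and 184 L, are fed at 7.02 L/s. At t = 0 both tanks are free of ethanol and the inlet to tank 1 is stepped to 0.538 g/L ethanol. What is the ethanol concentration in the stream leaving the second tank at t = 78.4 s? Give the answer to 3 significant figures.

Time constants: τᵢ = Vᵢ/Q for each well-mixed tank.
τ₁ = 85.4/7.02 = 12.165 s; τ₂ = 184/7.02 = 26.211 s.
Tank 1: C₁ = C_in(1 − e^(−t/τ₁)). Tank 2 (τ₁ ≠ τ₂): C₂ = C_in[1 − (τ₁ e^(−t/τ₁) − τ₂ e^(−t/τ₂))/(τ₁ − τ₂)].
At t = 78.4: e^(−t/τ₁) = 0.0015891, e^(−t/τ₂) = 0.050231.
C₂ = 0.538·[1 − (12.165·0.0015891 − 26.211·0.050231)/(-14.046)] = 0.538·0.90764 = 0.48831 g/L.

0.488 g/L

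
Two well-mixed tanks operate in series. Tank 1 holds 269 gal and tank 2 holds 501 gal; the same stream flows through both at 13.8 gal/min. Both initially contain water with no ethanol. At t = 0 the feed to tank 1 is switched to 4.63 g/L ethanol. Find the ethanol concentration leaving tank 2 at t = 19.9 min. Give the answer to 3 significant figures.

Time constants: τᵢ = Vᵢ/Q for each well-mixed tank.
τ₁ = 269/13.8 = 19.493 min; τ₂ = 501/13.8 = 36.304 min.
Tank 1: C₁ = C_in(1 − e^(−t/τ₁)). Tank 2 (τ₁ ≠ τ₂): C₂ = C_in[1 − (τ₁ e^(−t/τ₁) − τ₂ e^(−t/τ₂))/(τ₁ − τ₂)].
At t = 19.9: e^(−t/τ₁) = 0.36027, e^(−t/τ₂) = 0.57802.
C₂ = 4.63·[1 − (19.493·0.36027 − 36.304·0.57802)/(-16.812)] = 4.63·0.16950 = 0.78480 g/L.

0.785 g/L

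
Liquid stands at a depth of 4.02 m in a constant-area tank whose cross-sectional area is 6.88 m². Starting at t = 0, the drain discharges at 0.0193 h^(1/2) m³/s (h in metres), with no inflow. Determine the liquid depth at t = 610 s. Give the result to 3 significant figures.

1.32 m

With no inflow, A dh/dt = −0.0193 √h.
This is separable: 2 d(√h)/dt = −0.0193/A, so √h = √h₀ − (0.0193/(2A)) t.
√h = √4.02 − 0.0193·610/(2·6.88) = 2.0050 − 0.85560 = 1.1494.
h = 1.1494² = 1.3211 m.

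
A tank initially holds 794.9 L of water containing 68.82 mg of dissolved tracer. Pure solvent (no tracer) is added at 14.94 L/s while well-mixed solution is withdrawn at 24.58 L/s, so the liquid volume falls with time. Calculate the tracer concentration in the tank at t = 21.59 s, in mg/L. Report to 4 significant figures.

0.05408 mg/L

Let m(t) be the amount of tracer. Volume: V(t) = V₀ + (Q_in − Q_out) t = 794.9 − 9.64000 t; V(21.59) = 586.772 L.
Solute balance: dm/dt = 0 − Q_out C = −Q_out m/V(t).
dm/m = −Q_out dt/(V₀ − 9.64000 t); integrating gives ln(m/m₀) = −(Q_out/(Q_in−Q_out)) ln(V/V₀).
m = m₀ (V₀/V)^(Q_out/(Q_in−Q_out)) = 68.82 × (794.9/586.772)^(-2.54979) = 31.7353 mg.
C = m/V = 31.7353/586.772 = 0.0540845 mg/L.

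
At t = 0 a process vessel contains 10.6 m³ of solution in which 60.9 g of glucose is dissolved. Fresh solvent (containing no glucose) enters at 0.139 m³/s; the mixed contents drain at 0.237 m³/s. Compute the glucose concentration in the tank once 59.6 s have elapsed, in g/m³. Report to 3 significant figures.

Let m(t) be the amount of glucose. Volume: V(t) = V₀ + (Q_in − Q_out) t = 10.6 − 0.098000 t; V(59.6) = 4.7592 m³.
No glucose enters, so dm/dt = −Q_out · (m/V).
dm/m = −Q_out dt/(V₀ − 0.098000 t); integrating gives ln(m/m₀) = −(Q_out/(Q_in−Q_out)) ln(V/V₀).
m = m₀ (V₀/V)^(Q_out/(Q_in−Q_out)) = 60.9 × (10.6/4.7592)^(-2.4184) = 8.7817 g.
C = m/V = 8.7817/4.7592 = 1.8452 g/m³.

1.85 g/m³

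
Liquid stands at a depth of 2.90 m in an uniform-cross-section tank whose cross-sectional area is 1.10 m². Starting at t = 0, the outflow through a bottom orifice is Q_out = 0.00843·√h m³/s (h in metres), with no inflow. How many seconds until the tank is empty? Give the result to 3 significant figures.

444 s

With no inflow, A dh/dt = −0.00843 √h.
∫ h^(−1/2) dh = −(0.00843/A) ∫ dt, giving 2√h = 2√h₀ − (0.00843/A) t.
Tank is empty when √h = 0: t_empty = 2A√h₀/0.00843.
t_empty = 2·1.10·√2.90/0.00843 = 2.2000·1.7029/0.00843 = 444.42 s.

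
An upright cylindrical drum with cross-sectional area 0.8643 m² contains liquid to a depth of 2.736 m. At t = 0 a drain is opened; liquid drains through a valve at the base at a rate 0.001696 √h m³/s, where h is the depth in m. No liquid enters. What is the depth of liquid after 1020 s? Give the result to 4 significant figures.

With no inflow, A dh/dt = −0.001696 √h.
This is separable: 2 d(√h)/dt = −0.001696/A, so √h = √h₀ − (0.001696/(2A)) t.
√h = √2.736 − 0.001696·1020/(2·0.8643) = 1.65409 − 1.00076 = 0.653322.
h = 0.653322² = 0.426830 m.

0.4268 m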